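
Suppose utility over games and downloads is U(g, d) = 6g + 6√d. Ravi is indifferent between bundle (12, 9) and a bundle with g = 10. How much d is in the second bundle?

U(12, 9) = 90.
Set U(10, d) = 90 and solve.
With g = 10: 6√d = 90 − 6·10 = 30, so √d = 5 and d = 25.
Check: U(10, 25) = 90.

d = 25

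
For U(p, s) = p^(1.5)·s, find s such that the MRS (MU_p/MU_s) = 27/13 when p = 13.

MU_p = 1.5·√p·s and MU_s = p^(1.5).
MRS = MU_p/MU_s = (1.5)·s/p.
Substitute p = 13: MRS = s/(26/3). Setting s/(26/3) = 27/13 gives s = (27/13)·(26/3) = 18.

s = 18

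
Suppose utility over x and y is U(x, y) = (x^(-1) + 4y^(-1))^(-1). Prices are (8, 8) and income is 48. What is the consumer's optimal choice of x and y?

x* = 2, y* = 4

For CES with ρ = -1, MRS = (1/4)·(y/x)^2.
Tangency: set MRS = p_x/p_y = 8/8 = 1.
So (y/x)^2 = 4; taking the square root, y/x = 2, i.e. y = 2·x.
Substitute into the budget 8·x + 8·y = 48: 24·x = 48, so x* = 2 and y* = 2·2 = 4.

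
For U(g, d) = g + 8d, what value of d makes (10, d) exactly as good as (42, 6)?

U(42, 6) = 90.
Set U(10, d) = 90 and solve.
10 + 8d = 90 ⇒ 8d = 80 ⇒ d = 10.
Check: U(10, 10) = 90.

d = 10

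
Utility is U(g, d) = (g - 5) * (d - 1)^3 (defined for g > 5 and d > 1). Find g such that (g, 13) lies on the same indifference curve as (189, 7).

U(189, 7) = 39744.
Set U(g, 13) = 39744 and solve.
With d = 13: (13 − 1)^3 = 1728, so (g − 5) = 39744/1728 = 23.
So g = 5 + 23 = 28.
Check: U(28, 13) = 39744.

g = 28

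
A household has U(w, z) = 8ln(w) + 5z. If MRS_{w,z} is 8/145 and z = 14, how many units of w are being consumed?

MU_w = 8/w, MU_z = 5.
MRS = 8/w ÷ 5.
MRS depends only on w: 1.6/w = 8/145 ⇒ w = 1.6/(8/145) = 29.

w = 29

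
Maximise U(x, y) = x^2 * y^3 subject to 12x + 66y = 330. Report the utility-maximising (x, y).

x* = 11, y* = 3

MU_x = 2·x·y^3 and MU_y = 3·x^2·y^2.
MRS = MU_x/MU_y = (2/3)·y/x.
Tangency: set MRS = p_x/p_y = 12/66 = 2/11.
So (2/3)·y/x = 2/11, i.e. y = (3/11)·x.
Substitute into the budget 12·x + 66·y = 330: 30·x = 330, so x* = 11.
Then y* = (3/11)·11 = 3.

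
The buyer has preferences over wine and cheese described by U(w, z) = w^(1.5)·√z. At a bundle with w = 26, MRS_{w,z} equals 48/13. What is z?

z = 32

MU_w = 1.5·√w·√z and MU_z = 0.5·w^(1.5)·z^(-0.5).
MRS = MU_w/MU_z = (3)·z/w.
Substitute w = 26: MRS = z/(26/3). Setting z/(26/3) = 48/13 gives z = (48/13)·(26/3) = 32.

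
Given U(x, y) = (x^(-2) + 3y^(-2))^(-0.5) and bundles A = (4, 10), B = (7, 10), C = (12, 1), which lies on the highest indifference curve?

Bundle B

Evaluate utility at each bundle:
U(A) = 3.288.
U(B) = 4.454.
U(C) = 0.577.
Highest utility is B, so B ≻ A ≻ C.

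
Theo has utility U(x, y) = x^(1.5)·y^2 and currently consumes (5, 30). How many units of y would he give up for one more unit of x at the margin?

MU_x = 1.5·√x·y^2 and MU_y = 2·x^(1.5)·y.
MRS = MU_x/MU_y = (0.75)·y/x.
At (5, 30): MRS = 4.5.
That is, one extra unit of x is worth 4.5 units of y at the margin.

MRS = 4.5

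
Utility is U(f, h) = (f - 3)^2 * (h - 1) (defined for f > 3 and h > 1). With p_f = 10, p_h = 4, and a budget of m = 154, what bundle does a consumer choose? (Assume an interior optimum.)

MU_f = 2·(f−3)·(h−1), MU_h = (f−3)^2.
MRS = (2/1)·(h−1)/(f−3).
Tangency: set MRS = p_f/p_h = 10/4 = 2.5.
So (2/1)·(h − 1)/(f − 3) = 2.5, i.e. (h − 1) = 1.25·(f − 3).
Rewrite the budget in excess-of-subsistence terms: 10·(f − 3) + 4·(h − 1) = 154 − 10·3 − 4·1 = 120.
Substituting, 15·(f − 3) = 120, so f − 3 = 8 and f* = 11.
Then h − 1 = 1.25·8 = 10, so h* = 11.

f* = 11, h* = 11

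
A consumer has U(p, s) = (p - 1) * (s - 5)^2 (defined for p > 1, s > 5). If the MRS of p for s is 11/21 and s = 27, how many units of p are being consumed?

MU_p = (s−5)^2, MU_s = 2·(p−1)·(s−5).
MRS = (1/2)·(s−5)/(p−1).
Substitute s = 27: MRS = 11/(p − 1). Setting this equal to 11/21 gives p − 1 = 11/(11/21) = 21, so p = 22.

p = 22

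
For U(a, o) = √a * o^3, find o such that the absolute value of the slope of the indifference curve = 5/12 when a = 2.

o = 5

MU_a = 0.5·a^(-0.5)·o^3 and MU_o = 3·√a·o^2.
MRS = MU_a/MU_o = (1/6)·o/a.
Substitute a = 2: MRS = o/12. Setting o/12 = 5/12 gives o = (5/12)·12 = 5.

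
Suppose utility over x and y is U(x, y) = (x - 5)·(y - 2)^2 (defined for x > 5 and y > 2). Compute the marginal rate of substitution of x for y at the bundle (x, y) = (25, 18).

MRS = 0.4

MU_x = (y−2)^2, MU_y = 2·(x−5)·(y−2).
MRS = (1/2)·(y−2)/(x−5).
At (25, 18): MRS = 0.4.
So at (25, 18) the consumer would give up 0.4 units of y for one more unit of x.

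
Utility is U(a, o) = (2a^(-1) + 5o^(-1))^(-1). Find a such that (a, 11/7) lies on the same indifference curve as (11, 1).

U depends on (a, o) only through S = 2a^(-1) + 5o^(-1), so equal utility means equal S. At (11, 1): S = 57/11.
With o = 11/7: 5·(11/7)^(-1) = 35/11, so 2a^(-1) = 57/11 − 35/11 = 2, i.e. a^(-1) = 1.
Hence a = 1/1 = 1.
Check: U(1, 11/7) = 0.193.

a = 1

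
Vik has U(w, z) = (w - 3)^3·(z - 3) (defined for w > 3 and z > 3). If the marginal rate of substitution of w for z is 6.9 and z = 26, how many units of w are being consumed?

w = 13

MU_w = 3·(w−3)^2·(z−3), MU_z = (w−3)^3.
MRS = (3/1)·(z−3)/(w−3).
Substitute z = 26: MRS = 69/(w − 3). Setting this equal to 6.9 gives w − 3 = 69/6.9 = 10, so w = 13.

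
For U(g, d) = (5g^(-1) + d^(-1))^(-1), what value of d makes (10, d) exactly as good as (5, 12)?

d = 12/7

U depends on (g, d) only through S = 5g^(-1) + d^(-1), so equal utility means equal S. At (5, 12): S = 13/12.
With g = 10: 5·10^(-1) = 0.5, so d^(-1) = 13/12 − 0.5 = 7/12.
Hence d = 1/(7/12) = 12/7.
Check: U(10, 12/7) = 0.9231.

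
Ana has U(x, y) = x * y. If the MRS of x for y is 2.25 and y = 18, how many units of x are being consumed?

x = 8

MU_x = y and MU_y = x.
MRS = MU_x/MU_y = y/x.
Substitute y = 18: MRS = 18/x. Setting 18/x = 2.25 gives x = 18/2.25 = 8.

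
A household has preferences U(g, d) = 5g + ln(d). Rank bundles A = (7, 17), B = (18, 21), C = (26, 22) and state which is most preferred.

Bundle C

Evaluate utility at each bundle:
U(A) = 37.833.
U(B) = 93.045.
U(C) = 133.091.
Highest utility is C, so C ≻ B ≻ A.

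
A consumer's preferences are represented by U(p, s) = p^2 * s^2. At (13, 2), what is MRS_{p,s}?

MRS = 2/13

MU_p = 2·p·s^2 and MU_s = 2·p^2·s.
MRS = MU_p/MU_s = s/p.
At (13, 2): MRS = 2/13.
That is, one extra unit of p is worth 2/13 units of s at the margin.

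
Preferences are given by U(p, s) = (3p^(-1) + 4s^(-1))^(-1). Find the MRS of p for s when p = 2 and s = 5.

MRS = 75/16

For CES with ρ = -1, MRS = (3/4)·(s/p)^2.
At (2, 5): MRS = 75/16.
The indifference curve has slope −75/16 at this bundle.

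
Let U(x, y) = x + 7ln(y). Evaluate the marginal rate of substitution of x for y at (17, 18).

MRS = 18/7

MU_x = 1, MU_y = 7/y.
MRS = 1 ÷ (7/y).
At (17, 18): MRS = 18/7.
The indifference curve has slope −18/7 at this bundle.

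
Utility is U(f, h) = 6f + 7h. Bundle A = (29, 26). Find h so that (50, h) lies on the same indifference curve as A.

h = 8

U(29, 26) = 356.
Set U(50, h) = 356 and solve.
6·50 + 7h = 356 ⇒ 7h = 56 ⇒ h = 8.
Check: U(50, 8) = 356.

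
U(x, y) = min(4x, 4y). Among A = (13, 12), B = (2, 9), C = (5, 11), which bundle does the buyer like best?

Evaluate utility at each bundle:
U(A) = 48.
U(B) = 8.
U(C) = 20.
Highest utility is A, so A ≻ C ≻ B.

Bundle A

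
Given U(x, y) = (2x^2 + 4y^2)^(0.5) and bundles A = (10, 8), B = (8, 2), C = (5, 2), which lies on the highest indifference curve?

Bundle A

Evaluate utility at each bundle:
U(A) = 21.354.
U(B) = 12.000.
U(C) = 8.124.
Highest utility is A, so A ≻ B ≻ C.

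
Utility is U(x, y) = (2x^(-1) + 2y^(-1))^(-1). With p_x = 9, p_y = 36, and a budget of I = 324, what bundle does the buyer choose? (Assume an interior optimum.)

x* = 12, y* = 6

For CES with ρ = -1, MRS = (y/x)^2.
Tangency: set MRS = p_x/p_y = 9/36 = 0.25.
So (y/x)^2 = 0.25; taking the square root, y/x = 0.5, i.e. y = 0.5·x.
Substitute into the budget 9·x + 36·y = 324: 27·x = 324, so x* = 12 and y* = 0.5·12 = 6.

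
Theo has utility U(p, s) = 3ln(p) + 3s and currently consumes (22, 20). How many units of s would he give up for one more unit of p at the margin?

MRS = 1/22

MU_p = 3/p, MU_s = 3.
MRS = 3/p ÷ 3.
At (22, 20): MRS = 1/22.
That is, one extra unit of p is worth 1/22 units of s at the margin.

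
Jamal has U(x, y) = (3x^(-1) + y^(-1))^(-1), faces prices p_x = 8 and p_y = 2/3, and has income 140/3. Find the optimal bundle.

For CES with ρ = -1, MRS = (3/1)·(y/x)^2.
Tangency: set MRS = p_x/p_y = 8/(2/3) = 12.
So (y/x)^2 = 4; taking the square root, y/x = 2, i.e. y = 2·x.
Substitute into the budget 8·x + (2/3)·y = 140/3: (28/3)·x = 140/3, so x* = 5 and y* = 2·5 = 10.

x* = 5, y* = 10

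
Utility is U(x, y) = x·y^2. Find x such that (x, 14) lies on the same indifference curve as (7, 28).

x = 28

U(7, 28) = 5488.
Set U(x, 14) = 5488 and solve.
With y = 14: 14^2 = 196, so x = 5488/196 = 28.
Check: U(28, 14) = 5488.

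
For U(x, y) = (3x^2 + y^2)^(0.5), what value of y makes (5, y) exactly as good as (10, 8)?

U depends on (x, y) only through S = 3x^2 + y^2, so equal utility means equal S. At (10, 8): S = 364.
With x = 5: 3·5^2 = 75, so y^2 = 364 − 75 = 289.
Hence y = √289 = 17.
Check: U(5, 17) = 19.0788.

y = 17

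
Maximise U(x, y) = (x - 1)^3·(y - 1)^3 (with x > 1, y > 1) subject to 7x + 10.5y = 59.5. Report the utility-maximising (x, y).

MU_x = 3·(x−1)^2·(y−1)^3, MU_y = 3·(x−1)^3·(y−1)^2.
MRS = (y−1)/(x−1).
Tangency: set MRS = p_x/p_y = 7/10.5 = 2/3.
So (y − 1)/(x − 1) = 2/3, i.e. (y − 1) = (2/3)·(x − 1).
Rewrite the budget in excess-of-subsistence terms: 7·(x − 1) + 10.5·(y − 1) = 59.5 − 7·1 − 10.5·1 = 42.
Substituting, 14·(x − 1) = 42, so x − 1 = 3 and x* = 4.
Then y − 1 = (2/3)·3 = 2, so y* = 3.

x* = 4, y* = 3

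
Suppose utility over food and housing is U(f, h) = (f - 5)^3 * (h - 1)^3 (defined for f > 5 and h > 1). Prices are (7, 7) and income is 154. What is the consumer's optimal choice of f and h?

MU_f = 3·(f−5)^2·(h−1)^3, MU_h = 3·(f−5)^3·(h−1)^2.
MRS = (h−1)/(f−5).
Tangency: set MRS = p_f/p_h = 7/7 = 1.
So (h − 1)/(f − 5) = 1, i.e. (h − 1) = (f − 5).
Rewrite the budget in excess-of-subsistence terms: 7·(f − 5) + 7·(h − 1) = 154 − 7·5 − 7·1 = 112.
Substituting, 14·(f − 5) = 112, so f − 5 = 8 and f* = 13.
Then h − 1 = 8, so h* = 9.

f* = 13, h* = 9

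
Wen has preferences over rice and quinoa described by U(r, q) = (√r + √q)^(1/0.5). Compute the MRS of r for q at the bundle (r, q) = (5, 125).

MRS = 5

For CES with ρ = 0.5, MRS = √(q/r).
At (5, 125): MRS = 5.
The indifference curve has slope −5 at this bundle.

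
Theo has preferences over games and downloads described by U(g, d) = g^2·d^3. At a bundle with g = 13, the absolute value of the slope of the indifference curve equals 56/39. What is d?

MU_g = 2·g·d^3 and MU_d = 3·g^2·d^2.
MRS = MU_g/MU_d = (2/3)·d/g.
Substitute g = 13: MRS = d/19.5. Setting d/19.5 = 56/39 gives d = (56/39)·19.5 = 28.

d = 28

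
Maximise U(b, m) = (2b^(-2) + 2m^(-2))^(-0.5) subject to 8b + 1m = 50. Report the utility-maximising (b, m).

For CES with ρ = -2, MRS = (m/b)^3.
Tangency: set MRS = p_b/p_m = 8/1 = 8.
So (m/b)^3 = 8; taking the cube root, m/b = 2, i.e. m = 2·b.
Substitute into the budget 8·b + 1·m = 50: 10·b = 50, so b* = 5 and m* = 2·5 = 10.

b* = 5, m* = 10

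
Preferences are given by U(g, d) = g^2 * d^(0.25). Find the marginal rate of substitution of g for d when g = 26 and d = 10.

MU_g = 2·g·d^(0.25) and MU_d = 0.25·g^2·d^(-0.75).
MRS = MU_g/MU_d = (8)·d/g.
At (26, 10): MRS = 40/13.
So at (26, 10) the consumer would give up 40/13 units of d for one more unit of g.

MRS = 40/13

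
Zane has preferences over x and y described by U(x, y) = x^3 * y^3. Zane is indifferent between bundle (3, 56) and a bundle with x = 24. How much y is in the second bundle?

y = 7

U(3, 56) = 4741632.
Set U(24, y) = 4741632 and solve.
With x = 24: 24^3 = 13824, so y^3 = 4741632/13824 = 343; taking the cube root, y = 7.
Check: U(24, 7) = 4741632.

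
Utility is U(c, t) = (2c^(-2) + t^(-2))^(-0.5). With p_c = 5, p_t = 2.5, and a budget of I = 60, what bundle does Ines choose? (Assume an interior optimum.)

c* = 8, t* = 8

For CES with ρ = -2, MRS = (2/1)·(t/c)^3.
Tangency: set MRS = p_c/p_t = 5/2.5 = 2.
So (t/c)^3 = 1; taking the cube root, t/c = 1, i.e. t = c.
Substitute into the budget 5·c + 2.5·t = 60: 7.5·c = 60, so c* = 8 and t* = 8.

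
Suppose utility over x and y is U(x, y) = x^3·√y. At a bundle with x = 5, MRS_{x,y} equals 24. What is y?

y = 20

MU_x = 3·x^2·√y and MU_y = 0.5·x^3·y^(-0.5).
MRS = MU_x/MU_y = (6)·y/x.
Substitute x = 5: MRS = y/(5/6). Setting y/(5/6) = 24 gives y = 24·(5/6) = 20.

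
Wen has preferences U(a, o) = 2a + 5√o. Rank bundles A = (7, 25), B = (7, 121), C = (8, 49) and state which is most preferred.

Bundle B

Evaluate utility at each bundle:
U(A) = 39.000.
U(B) = 69.000.
U(C) = 51.000.
Highest utility is B, so B ≻ C ≻ A.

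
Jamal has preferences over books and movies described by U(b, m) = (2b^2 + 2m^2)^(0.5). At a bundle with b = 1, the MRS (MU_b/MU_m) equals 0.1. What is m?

For CES with ρ = 2, MRS = (m/b)^(-1).
Setting (m/1)^(-1) = 0.1 gives m/1 = 10 and m = 10.

m = 10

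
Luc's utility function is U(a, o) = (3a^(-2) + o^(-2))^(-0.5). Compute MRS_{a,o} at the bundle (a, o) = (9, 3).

MRS = 1/9

For CES with ρ = -2, MRS = (3/1)·(o/a)^3.
At (9, 3): MRS = 1/9.
So at (9, 3) the consumer would give up 1/9 units of o for one more unit of a.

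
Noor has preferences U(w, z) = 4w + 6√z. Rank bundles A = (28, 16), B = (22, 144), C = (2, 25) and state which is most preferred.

Bundle B

Evaluate utility at each bundle:
U(A) = 136.000.
U(B) = 160.000.
U(C) = 38.000.
Highest utility is B, so B ≻ A ≻ C.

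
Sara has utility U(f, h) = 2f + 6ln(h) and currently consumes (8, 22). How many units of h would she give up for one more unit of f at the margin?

MU_f = 2, MU_h = 6/h.
MRS = 2 ÷ (6/h).
At (8, 22): MRS = 22/3.
So at (8, 22) the consumer would give up 22/3 units of h for one more unit of f.

MRS = 22/3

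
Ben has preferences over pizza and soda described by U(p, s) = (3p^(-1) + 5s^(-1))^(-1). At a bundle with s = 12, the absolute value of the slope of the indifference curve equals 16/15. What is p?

For CES with ρ = -1, MRS = (3/5)·(s/p)^2.
Setting (3/5)·(12/p)^2 = 16/15 gives (12/p)^2 = 16/9, so 12/p = 4/3 and p = 9.

p = 9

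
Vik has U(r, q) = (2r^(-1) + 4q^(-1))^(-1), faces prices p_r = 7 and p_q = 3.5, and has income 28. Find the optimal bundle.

For CES with ρ = -1, MRS = (2/4)·(q/r)^2.
Tangency: set MRS = p_r/p_q = 7/3.5 = 2.
So (q/r)^2 = 4; taking the square root, q/r = 2, i.e. q = 2·r.
Substitute into the budget 7·r + 3.5·q = 28: 14·r = 28, so r* = 2 and q* = 2·2 = 4.

r* = 2, q* = 4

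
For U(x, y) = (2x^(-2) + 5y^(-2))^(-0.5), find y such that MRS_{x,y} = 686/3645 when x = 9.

For CES with ρ = -2, MRS = (2/5)·(y/x)^3.
Setting (2/5)·(y/9)^3 = 686/3645 gives (y/9)^3 = 343/729, so y/9 = 7/9 and y = 7.

y = 7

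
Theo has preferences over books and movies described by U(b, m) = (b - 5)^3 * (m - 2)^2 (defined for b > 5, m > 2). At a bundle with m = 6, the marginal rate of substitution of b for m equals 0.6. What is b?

b = 15

MU_b = 3·(b−5)^2·(m−2)^2, MU_m = 2·(b−5)^3·(m−2).
MRS = (3/2)·(m−2)/(b−5).
Substitute m = 6: MRS = 6/(b − 5). Setting this equal to 0.6 gives b − 5 = 6/0.6 = 10, so b = 15.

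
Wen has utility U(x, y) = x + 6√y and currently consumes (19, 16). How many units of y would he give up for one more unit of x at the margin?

MU_x = 1, MU_y = 6/(2√y).
MRS = 1 ÷ (6/(2√y)).
At (19, 16): MRS = 4/3.
So at (19, 16) the consumer would give up 4/3 units of y for one more unit of x.

MRS = 4/3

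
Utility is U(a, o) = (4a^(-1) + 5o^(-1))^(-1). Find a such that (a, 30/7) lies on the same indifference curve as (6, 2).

U depends on (a, o) only through S = 4a^(-1) + 5o^(-1), so equal utility means equal S. At (6, 2): S = 19/6.
With o = 30/7: 5·(30/7)^(-1) = 7/6, so 4a^(-1) = 19/6 − 7/6 = 2, i.e. a^(-1) = 0.5.
Hence a = 1/0.5 = 2.
Check: U(2, 30/7) = 0.3158.

a = 2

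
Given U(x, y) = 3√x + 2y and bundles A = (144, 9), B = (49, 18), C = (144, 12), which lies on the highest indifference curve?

Evaluate utility at each bundle:
U(A) = 54.000.
U(B) = 57.000.
U(C) = 60.000.
Highest utility is C, so C ≻ B ≻ A.

Bundle C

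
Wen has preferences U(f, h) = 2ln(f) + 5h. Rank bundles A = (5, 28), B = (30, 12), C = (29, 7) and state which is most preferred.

Bundle A

Evaluate utility at each bundle:
U(A) = 143.219.
U(B) = 66.802.
U(C) = 41.735.
Highest utility is A, so A ≻ B ≻ C.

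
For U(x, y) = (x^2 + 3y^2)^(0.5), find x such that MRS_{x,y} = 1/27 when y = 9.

x = 1

For CES with ρ = 2, MRS = (1/3)·(y/x)^(-1).
Setting (1/3)·(9/x)^(-1) = 1/27 gives (9/x)^(-1) = 1/9, so 9/x = 9 and x = 1.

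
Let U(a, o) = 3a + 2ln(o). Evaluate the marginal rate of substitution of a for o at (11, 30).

MRS = 45

MU_a = 3, MU_o = 2/o.
MRS = 3 ÷ (2/o).
At (11, 30): MRS = 45.
That is, one extra unit of a is worth 45 units of o at the margin.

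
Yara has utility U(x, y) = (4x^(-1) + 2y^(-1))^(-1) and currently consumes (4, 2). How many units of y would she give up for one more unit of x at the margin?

For CES with ρ = -1, MRS = (4/2)·(y/x)^2.
At (4, 2): MRS = 0.5.
So at (4, 2) the consumer would give up 0.5 units of y for one more unit of x.

MRS = 0.5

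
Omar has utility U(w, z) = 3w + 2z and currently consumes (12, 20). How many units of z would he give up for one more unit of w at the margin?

MRS = 1.5

MU_w = 3, MU_z = 2, so MRS = 3/2 = 1.5 at every bundle.
At (12, 20): MRS = 1.5.
That is, one extra unit of w is worth 1.5 units of z at the margin.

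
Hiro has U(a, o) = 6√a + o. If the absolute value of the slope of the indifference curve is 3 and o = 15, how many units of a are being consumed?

a = 1

MU_a = 6/(2√a), MU_o = 1.
MRS = 6/(2√a) ÷ 1.
MRS depends only on a: 3/√a = 3 ⇒ √a = 3/3 = 1 ⇒ a = 1.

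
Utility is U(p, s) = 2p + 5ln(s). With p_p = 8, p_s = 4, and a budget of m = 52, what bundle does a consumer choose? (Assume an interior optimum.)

p* = 4, s* = 5

MU_p = 2, MU_s = 5/s.
MRS = 2 ÷ (5/s).
Tangency: set MRS = p_p/p_s = 8/4 = 2.
MRS depends only on s: 0.4·s = 2 ⇒ s* = 2/0.4 = 5.
From the budget, 8·p = 52 − 4·5 = 32, so p* = 4.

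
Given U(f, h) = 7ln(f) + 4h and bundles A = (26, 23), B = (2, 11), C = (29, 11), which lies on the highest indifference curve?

Bundle A

Evaluate utility at each bundle:
U(A) = 114.807.
U(B) = 48.852.
U(C) = 67.571.
Highest utility is A, so A ≻ C ≻ B.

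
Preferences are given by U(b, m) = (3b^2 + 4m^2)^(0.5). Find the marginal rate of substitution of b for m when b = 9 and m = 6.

For CES with ρ = 2, MRS = (3/4)·(m/b)^(-1).
At (9, 6): MRS = 1.125.
So at (9, 6) the consumer would give up 1.125 units of m for one more unit of b.

MRS = 1.125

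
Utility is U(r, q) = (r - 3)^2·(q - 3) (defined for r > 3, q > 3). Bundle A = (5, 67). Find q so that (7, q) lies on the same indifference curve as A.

q = 19

U(5, 67) = 256.
Set U(7, q) = 256 and solve.
With r = 7: (7 − 3)^2 = 16, so (q − 3) = 256/16 = 16.
So q = 3 + 16 = 19.
Check: U(7, 19) = 256.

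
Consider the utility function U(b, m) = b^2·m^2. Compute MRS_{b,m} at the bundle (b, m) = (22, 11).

MRS = 0.5

MU_b = 2·b·m^2 and MU_m = 2·b^2·m.
MRS = MU_b/MU_m = m/b.
At (22, 11): MRS = 0.5.
That is, one extra unit of b is worth 0.5 units of m at the margin.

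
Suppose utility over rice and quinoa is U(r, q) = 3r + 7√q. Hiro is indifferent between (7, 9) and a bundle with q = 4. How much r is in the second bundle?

r = 28/3

U(7, 9) = 42.
Set U(r, 4) = 42 and solve.
With q = 4: √4 = 2, so 3r = 42 − 7·2 = 28 and r = 28/3.
Check: U(28/3, 4) = 42.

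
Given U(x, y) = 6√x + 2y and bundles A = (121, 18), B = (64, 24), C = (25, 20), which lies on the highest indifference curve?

Evaluate utility at each bundle:
U(A) = 102.000.
U(B) = 96.000.
U(C) = 70.000.
Highest utility is A, so A ≻ B ≻ C.

Bundle A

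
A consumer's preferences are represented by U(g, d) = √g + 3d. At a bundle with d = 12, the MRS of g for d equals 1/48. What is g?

g = 64

MU_g = 1/(2√g), MU_d = 3.
MRS = 1/(2√g) ÷ 3.
MRS depends only on g: (1/6)/√g = 1/48 ⇒ √g = (1/6)/(1/48) = 8 ⇒ g = 64.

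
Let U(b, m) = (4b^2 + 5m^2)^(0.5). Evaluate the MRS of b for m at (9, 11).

MRS = 36/55

For CES with ρ = 2, MRS = (4/5)·(m/b)^(-1).
At (9, 11): MRS = 36/55.
The indifference curve has slope −36/55 at this bundle.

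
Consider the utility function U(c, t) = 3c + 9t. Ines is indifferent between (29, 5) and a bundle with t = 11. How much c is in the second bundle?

U(29, 5) = 132.
Set U(c, 11) = 132 and solve.
3c + 9·11 = 132 ⇒ 3c = 33 ⇒ c = 11.
Check: U(11, 11) = 132.

c = 11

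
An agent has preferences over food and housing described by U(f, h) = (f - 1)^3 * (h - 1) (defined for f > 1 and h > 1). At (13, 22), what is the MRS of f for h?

MU_f = 3·(f−1)^2·(h−1), MU_h = (f−1)^3.
MRS = (3/1)·(h−1)/(f−1).
At (13, 22): MRS = 5.25.
So at (13, 22) the consumer would give up 5.25 units of h for one more unit of f.

MRS = 5.25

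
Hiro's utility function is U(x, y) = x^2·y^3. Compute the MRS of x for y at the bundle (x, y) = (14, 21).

MRS = 1

MU_x = 2·x·y^3 and MU_y = 3·x^2·y^2.
MRS = MU_x/MU_y = (2/3)·y/x.
At (14, 21): MRS = 1.
The indifference curve has slope −1 at this bundle.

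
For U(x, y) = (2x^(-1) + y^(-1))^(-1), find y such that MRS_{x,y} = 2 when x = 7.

y = 7

For CES with ρ = -1, MRS = (2/1)·(y/x)^2.
Setting (2/1)·(y/7)^2 = 2 gives (y/7)^2 = 1, so y/7 = 1 and y = 7.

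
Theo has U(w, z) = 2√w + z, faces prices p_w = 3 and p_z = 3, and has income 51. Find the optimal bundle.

MU_w = 2/(2√w), MU_z = 1.
MRS = 2/(2√w) ÷ 1.
Tangency: set MRS = p_w/p_z = 3/3 = 1.
MRS depends only on w: 1/√w = 1 ⇒ √w = 1/1 = 1 ⇒ w* = 1.
From the budget, 3·z = 51 − 3·1 = 48, so z* = 16.

w* = 1, z* = 16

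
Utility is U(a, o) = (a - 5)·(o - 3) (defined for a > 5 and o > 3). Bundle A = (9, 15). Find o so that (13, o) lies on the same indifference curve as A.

o = 9

U(9, 15) = 48.
Set U(13, o) = 48 and solve.
With a = 13: (13 − 5) = 8, so (o − 3) = 48/8 = 6.
So o = 3 + 6 = 9.
Check: U(13, 9) = 48.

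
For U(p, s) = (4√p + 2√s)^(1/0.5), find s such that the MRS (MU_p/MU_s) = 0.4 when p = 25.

For CES with ρ = 0.5, MRS = (4/2)·√(s/p).
Setting (4/2)·√(s/25) = 0.4 gives √(s/25) = 0.2, so s/25 = 1/25 and s = 1.

s = 1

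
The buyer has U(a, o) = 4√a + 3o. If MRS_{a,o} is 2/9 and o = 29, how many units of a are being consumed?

MU_a = 4/(2√a), MU_o = 3.
MRS = 4/(2√a) ÷ 3.
MRS depends only on a: (2/3)/√a = 2/9 ⇒ √a = (2/3)/(2/9) = 3 ⇒ a = 9.

a = 9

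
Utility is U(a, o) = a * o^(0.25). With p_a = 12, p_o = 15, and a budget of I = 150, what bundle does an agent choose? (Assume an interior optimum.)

a* = 10, o* = 2

MU_a = o^(0.25) and MU_o = 0.25·a·o^(-0.75).
MRS = MU_a/MU_o = (4)·o/a.
Tangency: set MRS = p_a/p_o = 12/15 = 0.8.
So (4)·o/a = 0.8, i.e. o = 0.2·a.
Substitute into the budget 12·a + 15·o = 150: 15·a = 150, so a* = 10.
Then o* = 0.2·10 = 2.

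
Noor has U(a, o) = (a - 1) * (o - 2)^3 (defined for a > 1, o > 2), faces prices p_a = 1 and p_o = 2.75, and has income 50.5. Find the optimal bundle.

a* = 12, o* = 14

MU_a = (o−2)^3, MU_o = 3·(a−1)·(o−2)^2.
MRS = (1/3)·(o−2)/(a−1).
Tangency: set MRS = p_a/p_o = 1/2.75 = 4/11.
So (1/3)·(o − 2)/(a − 1) = 4/11, i.e. (o − 2) = (12/11)·(a − 1).
Rewrite the budget in excess-of-subsistence terms: 1·(a − 1) + 2.75·(o − 2) = 50.5 − 1·1 − 2.75·2 = 44.
Substituting, 4·(a − 1) = 44, so a − 1 = 11 and a* = 12.
Then o − 2 = (12/11)·11 = 12, so o* = 14.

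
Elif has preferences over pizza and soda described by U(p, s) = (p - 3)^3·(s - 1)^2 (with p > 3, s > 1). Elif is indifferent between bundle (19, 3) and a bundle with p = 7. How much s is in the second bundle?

s = 17

U(19, 3) = 16384.
Set U(7, s) = 16384 and solve.
With p = 7: (7 − 3)^3 = 64, so (s − 1)^2 = 16384/64 = 256.
Taking the square root (with s > 1): s − 1 = 16, so s = 17.
Check: U(7, 17) = 16384.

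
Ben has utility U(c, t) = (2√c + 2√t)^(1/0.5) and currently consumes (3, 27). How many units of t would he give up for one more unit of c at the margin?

MRS = 3

For CES with ρ = 0.5, MRS = √(t/c).
At (3, 27): MRS = 3.
The indifference curve has slope −3 at this bundle.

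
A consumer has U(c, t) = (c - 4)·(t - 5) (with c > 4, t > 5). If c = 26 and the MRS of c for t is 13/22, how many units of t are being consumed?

MU_c = (t−5), MU_t = (c−4).
MRS = (t−5)/(c−4).
Substitute c = 26: MRS = (t − 5)/22. Setting this equal to 13/22 gives t − 5 = (13/22)·22 = 13, so t = 18.

t = 18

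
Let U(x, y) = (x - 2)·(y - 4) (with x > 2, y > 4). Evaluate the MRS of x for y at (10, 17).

MRS = 1.625

MU_x = (y−4), MU_y = (x−2).
MRS = (y−4)/(x−2).
At (10, 17): MRS = 1.625.
That is, one extra unit of x is worth 1.625 units of y at the margin.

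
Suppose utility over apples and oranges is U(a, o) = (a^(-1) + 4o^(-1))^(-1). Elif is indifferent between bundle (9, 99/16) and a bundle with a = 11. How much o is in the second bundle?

o = 6

U depends on (a, o) only through S = a^(-1) + 4o^(-1), so equal utility means equal S. At (9, 99/16): S = 25/33.
With a = 11: 11^(-1) = 1/11, so 4o^(-1) = 25/33 − 1/11 = 2/3, i.e. o^(-1) = 1/6.
Hence o = 1/(1/6) = 6.
Check: U(11, 6) = 1.32.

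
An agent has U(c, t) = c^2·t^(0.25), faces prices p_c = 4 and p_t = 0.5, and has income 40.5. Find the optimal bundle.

MU_c = 2·c·t^(0.25) and MU_t = 0.25·c^2·t^(-0.75).
MRS = MU_c/MU_t = (8)·t/c.
Tangency: set MRS = p_c/p_t = 4/0.5 = 8.
So (8)·t/c = 8, i.e. t = c.
Substitute into the budget 4·c + 0.5·t = 40.5: 4.5·c = 40.5, so c* = 9.
Then t* = 9.

c* = 9, t* = 9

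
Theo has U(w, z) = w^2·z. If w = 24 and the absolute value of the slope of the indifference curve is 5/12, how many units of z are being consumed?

z = 5

MU_w = 2·w·z and MU_z = w^2.
MRS = MU_w/MU_z = (2/1)·z/w.
Substitute w = 24: MRS = z/12. Setting z/12 = 5/12 gives z = (5/12)·12 = 5.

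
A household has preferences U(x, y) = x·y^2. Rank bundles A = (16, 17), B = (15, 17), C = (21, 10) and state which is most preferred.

Bundle A

Evaluate utility at each bundle:
U(A) = 4624.
U(B) = 4335.
U(C) = 2100.
Highest utility is A, so A ≻ B ≻ C.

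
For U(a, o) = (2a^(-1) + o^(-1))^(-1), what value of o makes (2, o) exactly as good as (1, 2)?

o = 2/3

U depends on (a, o) only through S = 2a^(-1) + o^(-1), so equal utility means equal S. At (1, 2): S = 2.5.
With a = 2: 2·2^(-1) = 1, so o^(-1) = 2.5 − 1 = 1.5.
Hence o = 1/1.5 = 2/3.
Check: U(2, 2/3) = 0.4.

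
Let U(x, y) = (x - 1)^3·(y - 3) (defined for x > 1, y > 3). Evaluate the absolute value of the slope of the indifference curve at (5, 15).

MU_x = 3·(x−1)^2·(y−3), MU_y = (x−1)^3.
MRS = (3/1)·(y−3)/(x−1).
At (5, 15): MRS = 9.
The indifference curve has slope −9 at this bundle.

MRS = 9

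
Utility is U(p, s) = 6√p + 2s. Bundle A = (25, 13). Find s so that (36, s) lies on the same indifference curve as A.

U(25, 13) = 56.
Set U(36, s) = 56 and solve.
With p = 36: √36 = 6, so 2s = 56 − 6·6 = 20 and s = 10.
Check: U(36, 10) = 56.

s = 10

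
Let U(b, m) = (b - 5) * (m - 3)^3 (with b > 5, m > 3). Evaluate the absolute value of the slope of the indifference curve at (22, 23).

MU_b = (m−3)^3, MU_m = 3·(b−5)·(m−3)^2.
MRS = (1/3)·(m−3)/(b−5).
At (22, 23): MRS = 20/51.
That is, one extra unit of b is worth 20/51 units of m at the margin.

MRS = 20/51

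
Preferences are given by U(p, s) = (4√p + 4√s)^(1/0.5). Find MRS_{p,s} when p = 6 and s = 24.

For CES with ρ = 0.5, MRS = √(s/p).
At (6, 24): MRS = 2.
The indifference curve has slope −2 at this bundle.

MRS = 2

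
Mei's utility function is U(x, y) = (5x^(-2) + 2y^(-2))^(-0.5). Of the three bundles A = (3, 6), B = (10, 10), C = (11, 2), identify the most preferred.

Bundle B

Evaluate utility at each bundle:
U(A) = 1.279.
U(B) = 3.780.
U(C) = 1.359.
Highest utility is B, so B ≻ C ≻ A.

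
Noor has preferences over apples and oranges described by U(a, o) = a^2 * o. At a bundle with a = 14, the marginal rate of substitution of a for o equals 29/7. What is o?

o = 29

MU_a = 2·a·o and MU_o = a^2.
MRS = MU_a/MU_o = (2/1)·o/a.
Substitute a = 14: MRS = o/7. Setting o/7 = 29/7 gives o = (29/7)·7 = 29.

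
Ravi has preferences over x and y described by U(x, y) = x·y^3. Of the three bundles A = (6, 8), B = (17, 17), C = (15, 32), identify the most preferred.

Bundle C

Evaluate utility at each bundle:
U(A) = 3072.
U(B) = 83521.
U(C) = 491520.
Highest utility is C, so C ≻ B ≻ A.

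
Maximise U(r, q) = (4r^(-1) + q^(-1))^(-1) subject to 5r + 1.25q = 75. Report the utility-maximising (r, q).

For CES with ρ = -1, MRS = (4/1)·(q/r)^2.
Tangency: set MRS = p_r/p_q = 5/1.25 = 4.
So (q/r)^2 = 1; taking the square root, q/r = 1, i.e. q = r.
Substitute into the budget 5·r + 1.25·q = 75: 6.25·r = 75, so r* = 12 and q* = 12.

r* = 12, q* = 12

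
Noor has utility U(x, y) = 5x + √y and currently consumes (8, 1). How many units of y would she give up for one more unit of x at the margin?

MRS = 10

MU_x = 5, MU_y = 1/(2√y).
MRS = 5 ÷ (1/(2√y)).
At (8, 1): MRS = 10.
That is, one extra unit of x is worth 10 units of y at the margin.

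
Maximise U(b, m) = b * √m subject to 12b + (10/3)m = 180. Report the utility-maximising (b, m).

b* = 10, m* = 18

MU_b = √m and MU_m = 0.5·b·m^(-0.5).
MRS = MU_b/MU_m = (2)·m/b.
Tangency: set MRS = p_b/p_m = 12/(10/3) = 3.6.
So (2)·m/b = 3.6, i.e. m = 1.8·b.
Substitute into the budget 12·b + (10/3)·m = 180: 18·b = 180, so b* = 10.
Then m* = 1.8·10 = 18.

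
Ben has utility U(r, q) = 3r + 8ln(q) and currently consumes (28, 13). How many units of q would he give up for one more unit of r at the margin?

MRS = 4.875

MU_r = 3, MU_q = 8/q.
MRS = 3 ÷ (8/q).
At (28, 13): MRS = 4.875.
So at (28, 13) the consumer would give up 4.875 units of q for one more unit of r.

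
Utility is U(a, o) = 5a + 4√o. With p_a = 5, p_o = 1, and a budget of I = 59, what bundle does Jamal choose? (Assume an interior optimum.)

MU_a = 5, MU_o = 4/(2√o).
MRS = 5 ÷ (4/(2√o)).
Tangency: set MRS = p_a/p_o = 5/1 = 5.
MRS depends only on o: 2.5·√o = 5 ⇒ √o = 5/2.5 = 2 ⇒ o* = 4.
From the budget, 5·a = 59 − 1·4 = 55, so a* = 11.

a* = 11, o* = 4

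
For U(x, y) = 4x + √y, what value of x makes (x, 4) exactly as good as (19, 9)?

U(19, 9) = 79.
Set U(x, 4) = 79 and solve.
With y = 4: √4 = 2, so 4x = 79 − 2 = 77 and x = 19.25.
Check: U(19.25, 4) = 79.

x = 19.25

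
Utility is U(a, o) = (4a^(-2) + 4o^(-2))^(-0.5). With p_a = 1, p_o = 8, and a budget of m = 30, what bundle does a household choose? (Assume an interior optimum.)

For CES with ρ = -2, MRS = (o/a)^3.
Tangency: set MRS = p_a/p_o = 1/8 = 0.125.
So (o/a)^3 = 0.125; taking the cube root, o/a = 0.5, i.e. o = 0.5·a.
Substitute into the budget 1·a + 8·o = 30: 5·a = 30, so a* = 6 and o* = 0.5·6 = 3.

a* = 6, o* = 3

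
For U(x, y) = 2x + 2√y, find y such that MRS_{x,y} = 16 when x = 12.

MU_x = 2, MU_y = 2/(2√y).
MRS = 2 ÷ (2/(2√y)).
MRS depends only on y: 2·√y = 16 ⇒ √y = 16/2 = 8 ⇒ y = 64.

y = 64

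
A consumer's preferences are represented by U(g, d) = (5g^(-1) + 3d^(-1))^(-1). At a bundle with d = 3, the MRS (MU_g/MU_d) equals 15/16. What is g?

For CES with ρ = -1, MRS = (5/3)·(d/g)^2.
Setting (5/3)·(3/g)^2 = 15/16 gives (3/g)^2 = 9/16, so 3/g = 0.75 and g = 4.

g = 4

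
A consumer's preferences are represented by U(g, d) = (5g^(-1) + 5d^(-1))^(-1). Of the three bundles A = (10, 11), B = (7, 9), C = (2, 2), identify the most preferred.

Bundle A

Evaluate utility at each bundle:
U(A) = 1.048.
U(B) = 0.788.
U(C) = 0.200.
Highest utility is A, so A ≻ B ≻ C.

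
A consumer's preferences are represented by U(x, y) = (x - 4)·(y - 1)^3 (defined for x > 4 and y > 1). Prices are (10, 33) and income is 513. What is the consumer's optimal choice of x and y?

MU_x = (y−1)^3, MU_y = 3·(x−4)·(y−1)^2.
MRS = (1/3)·(y−1)/(x−4).
Tangency: set MRS = p_x/p_y = 10/33.
So (1/3)·(y − 1)/(x − 4) = 10/33, i.e. (y − 1) = (10/11)·(x − 4).
Rewrite the budget in excess-of-subsistence terms: 10·(x − 4) + 33·(y − 1) = 513 − 10·4 − 33·1 = 440.
Substituting, 40·(x − 4) = 440, so x − 4 = 11 and x* = 15.
Then y − 1 = (10/11)·11 = 10, so y* = 11.

x* = 15, y* = 11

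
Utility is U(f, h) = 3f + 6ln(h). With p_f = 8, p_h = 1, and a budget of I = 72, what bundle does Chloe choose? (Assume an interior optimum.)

f* = 7, h* = 16

MU_f = 3, MU_h = 6/h.
MRS = 3 ÷ (6/h).
Tangency: set MRS = p_f/p_h = 8/1 = 8.
MRS depends only on h: 0.5·h = 8 ⇒ h* = 8/0.5 = 16.
From the budget, 8·f = 72 − 1·16 = 56, so f* = 7.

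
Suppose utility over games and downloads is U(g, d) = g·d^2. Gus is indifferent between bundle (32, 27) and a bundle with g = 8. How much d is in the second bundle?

U(32, 27) = 23328.
Set U(8, d) = 23328 and solve.
With g = 8: d^2 = 23328/8 = 2916; taking the square root, d = 54.
Check: U(8, 54) = 23328.

d = 54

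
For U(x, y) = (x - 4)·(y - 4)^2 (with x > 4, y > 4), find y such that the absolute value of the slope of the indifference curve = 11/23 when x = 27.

y = 26

MU_x = (y−4)^2, MU_y = 2·(x−4)·(y−4).
MRS = (1/2)·(y−4)/(x−4).
Substitute x = 27: MRS = (y − 4)/46. Setting this equal to 11/23 gives y − 4 = (11/23)·46 = 22, so y = 26.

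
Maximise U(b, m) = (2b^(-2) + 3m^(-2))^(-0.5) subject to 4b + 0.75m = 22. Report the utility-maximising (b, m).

For CES with ρ = -2, MRS = (2/3)·(m/b)^3.
Tangency: set MRS = p_b/p_m = 4/0.75 = 16/3.
So (m/b)^3 = 8; taking the cube root, m/b = 2, i.e. m = 2·b.
Substitute into the budget 4·b + 0.75·m = 22: 5.5·b = 22, so b* = 4 and m* = 2·4 = 8.

b* = 4, m* = 8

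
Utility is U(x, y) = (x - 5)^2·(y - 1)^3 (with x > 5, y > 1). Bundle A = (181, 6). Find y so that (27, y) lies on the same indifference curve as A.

U(181, 6) = 3872000.
Set U(27, y) = 3872000 and solve.
With x = 27: (27 − 5)^2 = 484, so (y − 1)^3 = 3872000/484 = 8000.
Taking the cube root (with y > 1): y − 1 = 20, so y = 21.
Check: U(27, 21) = 3872000.

y = 21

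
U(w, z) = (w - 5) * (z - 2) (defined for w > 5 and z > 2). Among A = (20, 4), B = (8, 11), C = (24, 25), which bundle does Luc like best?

Bundle C

Evaluate utility at each bundle:
U(A) = 30.
U(B) = 27.
U(C) = 437.
Highest utility is C, so C ≻ A ≻ B.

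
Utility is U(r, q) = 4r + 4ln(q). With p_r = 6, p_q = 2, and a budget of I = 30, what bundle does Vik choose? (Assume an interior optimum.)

r* = 4, q* = 3

MU_r = 4, MU_q = 4/q.
MRS = 4 ÷ (4/q).
Tangency: set MRS = p_r/p_q = 6/2 = 3.
MRS depends only on q: q = 3 ⇒ q* = 3.
From the budget, 6·r = 30 − 2·3 = 24, so r* = 4.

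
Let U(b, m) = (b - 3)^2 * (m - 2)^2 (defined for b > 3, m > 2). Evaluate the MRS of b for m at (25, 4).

MU_b = 2·(b−3)·(m−2)^2, MU_m = 2·(b−3)^2·(m−2).
MRS = (m−2)/(b−3).
At (25, 4): MRS = 1/11.
The indifference curve has slope −1/11 at this bundle.

MRS = 1/11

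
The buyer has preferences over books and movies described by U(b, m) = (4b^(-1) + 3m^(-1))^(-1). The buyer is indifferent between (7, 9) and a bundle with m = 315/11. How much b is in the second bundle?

b = 5

U depends on (b, m) only through S = 4b^(-1) + 3m^(-1), so equal utility means equal S. At (7, 9): S = 19/21.
With m = 315/11: 3·(315/11)^(-1) = 11/105, so 4b^(-1) = 19/21 − 11/105 = 0.8, i.e. b^(-1) = 0.2.
Hence b = 1/0.2 = 5.
Check: U(5, 315/11) = 1.1053.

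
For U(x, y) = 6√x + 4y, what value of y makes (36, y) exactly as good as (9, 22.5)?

U(9, 22.5) = 108.
Set U(36, y) = 108 and solve.
With x = 36: √36 = 6, so 4y = 108 − 6·6 = 72 and y = 18.
Check: U(36, 18) = 108.

y = 18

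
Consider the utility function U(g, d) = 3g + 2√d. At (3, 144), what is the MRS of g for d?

MRS = 36

MU_g = 3, MU_d = 2/(2√d).
MRS = 3 ÷ (2/(2√d)).
At (3, 144): MRS = 36.
So at (3, 144) the consumer would give up 36 units of d for one more unit of g.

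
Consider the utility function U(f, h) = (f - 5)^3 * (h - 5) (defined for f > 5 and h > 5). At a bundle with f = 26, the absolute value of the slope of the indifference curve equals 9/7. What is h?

MU_f = 3·(f−5)^2·(h−5), MU_h = (f−5)^3.
MRS = (3/1)·(h−5)/(f−5).
Substitute f = 26: MRS = (h − 5)/7. Setting this equal to 9/7 gives h − 5 = (9/7)·7 = 9, so h = 14.

h = 14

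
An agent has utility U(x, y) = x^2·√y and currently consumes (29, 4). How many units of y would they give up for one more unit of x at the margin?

MU_x = 2·x·√y and MU_y = 0.5·x^2·y^(-0.5).
MRS = MU_x/MU_y = (4)·y/x.
At (29, 4): MRS = 16/29.
So at (29, 4) the consumer would give up 16/29 units of y for one more unit of x.

MRS = 16/29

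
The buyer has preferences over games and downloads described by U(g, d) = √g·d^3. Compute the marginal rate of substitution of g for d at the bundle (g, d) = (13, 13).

MU_g = 0.5·g^(-0.5)·d^3 and MU_d = 3·√g·d^2.
MRS = MU_g/MU_d = (1/6)·d/g.
At (13, 13): MRS = 1/6.
So at (13, 13) the consumer would give up 1/6 units of d for one more unit of g.

MRS = 1/6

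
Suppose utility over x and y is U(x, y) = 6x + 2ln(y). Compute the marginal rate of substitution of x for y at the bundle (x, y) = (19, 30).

MRS = 90

MU_x = 6, MU_y = 2/y.
MRS = 6 ÷ (2/y).
At (19, 30): MRS = 90.
The indifference curve has slope −90 at this bundle.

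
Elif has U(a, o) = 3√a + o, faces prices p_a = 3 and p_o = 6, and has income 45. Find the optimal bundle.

a* = 9, o* = 3

MU_a = 3/(2√a), MU_o = 1.
MRS = 3/(2√a) ÷ 1.
Tangency: set MRS = p_a/p_o = 3/6 = 0.5.
MRS depends only on a: 1.5/√a = 0.5 ⇒ √a = 1.5/0.5 = 3 ⇒ a* = 9.
From the budget, 6·o = 45 − 3·9 = 18, so o* = 3.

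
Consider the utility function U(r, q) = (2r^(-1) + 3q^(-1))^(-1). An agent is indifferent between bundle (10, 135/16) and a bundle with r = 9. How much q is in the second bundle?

U depends on (r, q) only through S = 2r^(-1) + 3q^(-1), so equal utility means equal S. At (10, 135/16): S = 5/9.
With r = 9: 2·9^(-1) = 2/9, so 3q^(-1) = 5/9 − 2/9 = 1/3, i.e. q^(-1) = 1/9.
Hence q = 1/(1/9) = 9.
Check: U(9, 9) = 1.8.

q = 9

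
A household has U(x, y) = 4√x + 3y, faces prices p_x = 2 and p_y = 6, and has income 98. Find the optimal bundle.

MU_x = 4/(2√x), MU_y = 3.
MRS = 4/(2√x) ÷ 3.
Tangency: set MRS = p_x/p_y = 2/6 = 1/3.
MRS depends only on x: (2/3)/√x = 1/3 ⇒ √x = (2/3)/(1/3) = 2 ⇒ x* = 4.
From the budget, 6·y = 98 − 2·4 = 90, so y* = 15.

x* = 4, y* = 15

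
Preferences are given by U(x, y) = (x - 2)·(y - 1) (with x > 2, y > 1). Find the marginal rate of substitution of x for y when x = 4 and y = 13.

MRS = 6

MU_x = (y−1), MU_y = (x−2).
MRS = (y−1)/(x−2).
At (4, 13): MRS = 6.
That is, one extra unit of x is worth 6 units of y at the margin.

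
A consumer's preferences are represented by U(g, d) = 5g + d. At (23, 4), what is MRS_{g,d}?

MRS = 5

MU_g = 5, MU_d = 1, so MRS = 5/1 = 5 at every bundle.
At (23, 4): MRS = 5.
So at (23, 4) the consumer would give up 5 units of d for one more unit of g.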